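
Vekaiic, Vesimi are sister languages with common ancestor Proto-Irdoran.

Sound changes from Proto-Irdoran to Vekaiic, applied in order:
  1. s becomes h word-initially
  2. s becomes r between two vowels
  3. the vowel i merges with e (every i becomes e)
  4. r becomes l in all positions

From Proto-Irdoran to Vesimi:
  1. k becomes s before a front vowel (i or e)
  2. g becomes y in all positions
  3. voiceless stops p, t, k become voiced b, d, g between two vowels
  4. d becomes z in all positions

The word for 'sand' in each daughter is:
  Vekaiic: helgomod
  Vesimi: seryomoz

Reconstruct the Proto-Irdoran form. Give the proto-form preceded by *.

Position 8: Vekaiic has d, Vesimi has z. Vekaiic preserves d here (none of its changes turn any other segment into d), so the proto-segment is *d.
Position 1: Vekaiic has h, Vesimi has s. Taking the neighbouring segments as reconstructed: Vekaiic h could go back to *s or *h; Vesimi s could go back to *k or *s — the one source consistent with every daughter is *s.
Continuing position by position gives *sergomod; check it forward:
Vekaiic: *sergomod > hergomod > helgomod  (by debuccalisation, unconditioned shift)
Vesimi: *sergomod > seryomod > seryomoz  (by unconditioned shift, unconditioned shift)
Only *sergomod yields all of Vekaiic helgomod, Vesimi seryomoz.

*sergomod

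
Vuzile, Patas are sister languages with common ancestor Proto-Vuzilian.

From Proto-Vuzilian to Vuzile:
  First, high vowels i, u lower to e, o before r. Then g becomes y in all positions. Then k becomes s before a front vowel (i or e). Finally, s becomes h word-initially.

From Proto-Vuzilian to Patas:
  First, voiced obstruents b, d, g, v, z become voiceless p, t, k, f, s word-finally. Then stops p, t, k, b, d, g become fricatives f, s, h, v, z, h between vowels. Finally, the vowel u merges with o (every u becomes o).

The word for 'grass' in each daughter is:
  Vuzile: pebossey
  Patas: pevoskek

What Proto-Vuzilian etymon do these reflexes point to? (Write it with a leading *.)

Position 8: Vuzile has y, Patas has k. Taking the neighbouring segments as reconstructed: Vuzile y could go back to *g or *y; Patas k could go back to *k or *g — the one source consistent with every daughter is *g.
Position 3: Vuzile has b, Patas has v. Vuzile preserves b here (none of its changes turn any other segment into b), so the proto-segment is *b.
Continuing position by position gives *peboskeg; check it forward:
Vuzile: *peboskeg > peboskey > pebossey  (by unconditioned shift, palatalisation)
Patas: *peboskeg
  peboskeg → peboskek   [final devoicing]
  peboskek → pevoskek   [intervocalic lenition]
  pevoskek (rule 3 does not apply)
  giving Patas pevoskek.
Only *peboskeg yields all of Vuzile pebossey, Patas pevoskek.

*peboskeg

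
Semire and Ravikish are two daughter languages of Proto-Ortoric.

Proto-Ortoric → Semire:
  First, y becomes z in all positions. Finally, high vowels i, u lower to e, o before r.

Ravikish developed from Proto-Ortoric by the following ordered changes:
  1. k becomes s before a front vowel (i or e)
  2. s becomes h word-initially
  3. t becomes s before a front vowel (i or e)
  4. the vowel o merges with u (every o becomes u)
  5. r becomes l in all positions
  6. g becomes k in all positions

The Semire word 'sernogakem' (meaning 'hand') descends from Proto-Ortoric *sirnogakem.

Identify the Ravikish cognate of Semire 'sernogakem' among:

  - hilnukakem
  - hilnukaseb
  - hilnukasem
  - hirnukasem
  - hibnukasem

hilnukasem

Ravikish: start from *sirnogakem.
  rule 1 (palatalisation): sirnogakem → sirnogasem
  rule 2 (debuccalisation): sirnogasem → hirnogasem
  rule 3: no change — hirnogasem
  rule 4 (vowel merger): hirnogasem → hirnugasem
  rule 5 (unconditioned shift): hirnugasem → hilnugasem
  rule 6 (unconditioned shift): hilnugasem → hilnukasem
  ⇒ Ravikish hilnukasem
Among the options, 'hilnukasem' alone shows every Ravikish change applied in order.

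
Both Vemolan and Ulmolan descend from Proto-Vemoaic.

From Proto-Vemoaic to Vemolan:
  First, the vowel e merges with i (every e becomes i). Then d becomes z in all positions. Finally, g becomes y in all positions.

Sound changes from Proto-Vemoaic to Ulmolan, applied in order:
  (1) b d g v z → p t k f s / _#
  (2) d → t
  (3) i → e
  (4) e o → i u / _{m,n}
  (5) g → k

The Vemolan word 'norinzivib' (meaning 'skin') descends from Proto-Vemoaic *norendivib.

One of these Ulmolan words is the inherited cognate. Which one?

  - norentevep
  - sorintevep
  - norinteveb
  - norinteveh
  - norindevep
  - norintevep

Ulmolan: *norendivib > norendivip > norentivip > norentevep > norintevep  (by final devoicing, unconditioned shift, vowel merger, pre-nasal raising)
Among the options, 'norintevep' alone shows every Ulmolan change applied in order.

norintevep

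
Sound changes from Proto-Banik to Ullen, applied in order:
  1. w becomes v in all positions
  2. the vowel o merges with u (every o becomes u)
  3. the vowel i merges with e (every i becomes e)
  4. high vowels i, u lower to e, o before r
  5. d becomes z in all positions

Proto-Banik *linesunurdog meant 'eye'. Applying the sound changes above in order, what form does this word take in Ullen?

Ullen: *linesunurdog > linesunurdug > lenesunurdug > lenesunordug > lenesunorzug  (by vowel merger, vowel merger, pre-rhotic lowering, unconditioned shift)

lenesunorzug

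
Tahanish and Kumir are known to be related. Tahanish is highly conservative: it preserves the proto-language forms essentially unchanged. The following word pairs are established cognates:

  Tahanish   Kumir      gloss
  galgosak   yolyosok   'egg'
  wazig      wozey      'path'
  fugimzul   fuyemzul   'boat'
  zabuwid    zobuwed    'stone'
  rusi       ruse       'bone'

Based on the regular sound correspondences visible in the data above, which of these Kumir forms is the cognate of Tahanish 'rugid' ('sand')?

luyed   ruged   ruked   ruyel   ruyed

ruyed

fugimzul ~ fuyemzul — Tahanish g corresponds to Kumir y between vowels (before a front vowel).
wazig ~ wozey, zabuwid ~ zobuwed — Tahanish i corresponds to Kumir e after a consonant, before a consonant other than r, m, n, p, b, f, v.
Applying these to Tahanish 'rugid':
  rugid → ruyid   (g→y between vowels (before a front vowel))
  ruyid → ruyed   (i→e after a consonant, before a consonant other than r, m, n, p, b, f, v)
So the Kumir cognate is 'ruyed'.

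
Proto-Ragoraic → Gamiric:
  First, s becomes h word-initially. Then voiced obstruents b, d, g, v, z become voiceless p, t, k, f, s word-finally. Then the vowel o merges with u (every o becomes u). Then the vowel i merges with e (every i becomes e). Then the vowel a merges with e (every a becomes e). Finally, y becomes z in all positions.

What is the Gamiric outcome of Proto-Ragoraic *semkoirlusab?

Gamiric: start from *semkoirlusab.
  rule 1 (debuccalisation): semkoirlusab → hemkoirlusab
  rule 2 (final devoicing): hemkoirlusab → hemkoirlusap
  rule 3 (vowel merger): hemkoirlusap → hemkuirlusap
  rule 4 (vowel merger): hemkuirlusap → hemkuerlusap
  rule 5 (vowel merger): hemkuerlusap → hemkuerlusep
  rule 6: no change — hemkuerlusep
  ⇒ Gamiric hemkuerlusep

hemkuerlusep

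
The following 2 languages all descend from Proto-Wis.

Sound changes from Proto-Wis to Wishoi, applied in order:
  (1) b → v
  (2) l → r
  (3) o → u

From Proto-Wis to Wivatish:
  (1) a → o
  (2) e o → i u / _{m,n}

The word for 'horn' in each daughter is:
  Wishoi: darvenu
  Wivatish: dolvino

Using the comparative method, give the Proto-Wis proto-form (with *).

Position 5: Wishoi has e, Wivatish has i. Wishoi preserves e here (none of its changes turn any other segment into e), so the proto-segment is *e.
Position 3: Wishoi has r, Wivatish has l. Wivatish preserves l here (none of its changes turn any other segment into l), so the proto-segment is *l.
This points to *dalveno. Verify forward in each daughter:
Wishoi: *dalveno
  dalveno (rule 1 does not apply)
  dalveno → darveno   [unconditioned shift]
  darveno → darvenu   [vowel merger]
  giving Wishoi darvenu.
Wivatish: *dalveno
  dalveno → dolveno   [vowel merger]
  dolveno → dolvino   [pre-nasal raising]
  giving Wivatish dolvino.
No other proto-form is consistent with every reflex, so the reconstruction is *dalveno.

*dalveno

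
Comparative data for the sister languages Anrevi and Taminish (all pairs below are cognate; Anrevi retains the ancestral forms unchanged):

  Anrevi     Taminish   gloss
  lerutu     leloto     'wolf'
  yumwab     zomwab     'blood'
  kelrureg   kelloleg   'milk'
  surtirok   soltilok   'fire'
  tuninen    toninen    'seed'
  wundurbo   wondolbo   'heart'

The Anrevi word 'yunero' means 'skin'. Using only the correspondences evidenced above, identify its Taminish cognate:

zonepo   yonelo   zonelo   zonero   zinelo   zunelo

yumwab ~ zomwab — Anrevi y corresponds to Taminish z word-initially before a back vowel.
tuninen ~ toninen, wundurbo ~ wondolbo — Anrevi u corresponds to Taminish o after a consonant, before a nasal.
surtirok ~ soltilok — Anrevi r corresponds to Taminish l between vowels (before a back vowel).
Applying these to Anrevi 'yunero':
  yunero → zunero   (y→z word-initially before a back vowel)
  zunero → zonero   (u→o after a consonant, before a nasal)
  zonero → zonelo   (r→l between vowels (before a back vowel))
So the Taminish cognate is 'zonelo'.

zonelo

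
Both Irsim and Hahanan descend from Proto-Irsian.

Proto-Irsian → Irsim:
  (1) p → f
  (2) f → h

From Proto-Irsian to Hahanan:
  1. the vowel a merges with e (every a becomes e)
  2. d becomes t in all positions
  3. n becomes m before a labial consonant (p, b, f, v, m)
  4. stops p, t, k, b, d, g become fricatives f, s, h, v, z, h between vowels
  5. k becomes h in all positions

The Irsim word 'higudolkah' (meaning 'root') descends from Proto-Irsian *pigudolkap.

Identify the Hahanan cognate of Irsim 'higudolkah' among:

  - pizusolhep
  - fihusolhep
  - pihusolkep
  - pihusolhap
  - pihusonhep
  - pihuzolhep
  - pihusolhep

pihusolhep

Hahanan: start from *pigudolkap.
  rule 1 (vowel merger): pigudolkap → pigudolkep
  rule 2 (unconditioned shift): pigudolkep → pigutolkep
  rule 3: no change — pigutolkep
  rule 4 (intervocalic lenition): pigutolkep → pihusolkep
  rule 5 (unconditioned shift): pihusolkep → pihusolhep
  ⇒ Hahanan pihusolhep
Among the options, 'pihusolhep' alone shows every Hahanan change applied in order.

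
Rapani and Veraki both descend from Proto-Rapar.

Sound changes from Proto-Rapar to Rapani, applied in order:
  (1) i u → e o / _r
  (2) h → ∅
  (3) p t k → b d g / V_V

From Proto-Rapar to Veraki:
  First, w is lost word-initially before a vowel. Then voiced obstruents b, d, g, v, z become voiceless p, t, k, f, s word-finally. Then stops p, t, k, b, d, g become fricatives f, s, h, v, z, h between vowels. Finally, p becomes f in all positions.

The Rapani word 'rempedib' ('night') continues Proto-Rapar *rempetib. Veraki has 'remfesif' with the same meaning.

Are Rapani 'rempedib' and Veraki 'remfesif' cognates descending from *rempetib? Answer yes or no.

Derive the expected Veraki reflex of *rempetib:
Veraki: start from *rempetib.
  rule 1: no change — rempetib
  rule 2 (final devoicing): rempetib → rempetip
  rule 3 (intervocalic lenition): rempetip → rempesip
  rule 4 (unconditioned shift): rempesip → remfesif
  ⇒ Veraki remfesif
Veraki 'remfesif' matches the regular reflex exactly, so the pair is cognate.

yes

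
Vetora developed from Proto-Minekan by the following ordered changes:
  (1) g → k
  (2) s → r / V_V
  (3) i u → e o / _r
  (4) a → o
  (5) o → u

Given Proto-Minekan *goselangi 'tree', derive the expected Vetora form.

kurelunki

Vetora: *goselangi > koselanki > korelanki > korelonki > kurelunki  (by unconditioned shift, rhotacism, vowel merger, vowel merger)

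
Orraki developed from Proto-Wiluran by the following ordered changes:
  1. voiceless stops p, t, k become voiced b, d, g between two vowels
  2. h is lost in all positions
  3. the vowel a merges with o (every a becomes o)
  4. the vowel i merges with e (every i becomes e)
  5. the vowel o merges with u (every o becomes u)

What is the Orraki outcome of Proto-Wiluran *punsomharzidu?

Orraki: *punsomharzidu
  punsomharzidu (rule 1 does not apply)
  punsomharzidu → punsomarzidu   [h-loss]
  punsomarzidu → punsomorzidu   [vowel merger]
  punsomorzidu → punsomorzedu   [vowel merger]
  punsomorzedu → punsumurzedu   [vowel merger]
  giving Orraki punsumurzedu.

punsumurzedu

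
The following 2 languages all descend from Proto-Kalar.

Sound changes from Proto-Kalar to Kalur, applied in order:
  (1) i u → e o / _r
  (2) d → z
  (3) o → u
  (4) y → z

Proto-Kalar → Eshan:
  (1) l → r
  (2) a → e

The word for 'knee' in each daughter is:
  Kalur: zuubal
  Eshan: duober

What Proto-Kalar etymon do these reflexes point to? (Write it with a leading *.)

*duobal

Position 5: Kalur has a, Eshan has e. Kalur preserves a here (none of its changes turn any other segment into a), so the proto-segment is *a.
Position 1: Kalur has z, Eshan has d. Eshan preserves d here (none of its changes turn any other segment into d), so the proto-segment is *d.
Position 3: Kalur has u, Eshan has o. Eshan preserves o here (none of its changes turn any other segment into o), so the proto-segment is *o.
This points to *duobal. Verify forward in each daughter:
Kalur: *duobal
  duobal (rule 1 does not apply)
  duobal → zuobal   [unconditioned shift]
  zuobal → zuubal   [vowel merger]
  zuubal (rule 4 does not apply)
  giving Kalur zuubal.
Eshan: start from *duobal.
  rule 1 (unconditioned shift): duobal → duobar
  rule 2 (vowel merger): duobar → duober
  ⇒ Eshan duober
No other proto-form is consistent with every reflex, so the reconstruction is *duobal.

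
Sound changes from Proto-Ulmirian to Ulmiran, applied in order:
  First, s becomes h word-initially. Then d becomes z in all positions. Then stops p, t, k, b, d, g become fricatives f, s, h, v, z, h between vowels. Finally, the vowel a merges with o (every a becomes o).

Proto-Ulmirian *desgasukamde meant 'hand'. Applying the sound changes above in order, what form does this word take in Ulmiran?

zesgosuhomze

Ulmiran: *desgasukamde > zesgasukamze > zesgasuhamze > zesgosuhomze  (by unconditioned shift, intervocalic lenition, vowel merger)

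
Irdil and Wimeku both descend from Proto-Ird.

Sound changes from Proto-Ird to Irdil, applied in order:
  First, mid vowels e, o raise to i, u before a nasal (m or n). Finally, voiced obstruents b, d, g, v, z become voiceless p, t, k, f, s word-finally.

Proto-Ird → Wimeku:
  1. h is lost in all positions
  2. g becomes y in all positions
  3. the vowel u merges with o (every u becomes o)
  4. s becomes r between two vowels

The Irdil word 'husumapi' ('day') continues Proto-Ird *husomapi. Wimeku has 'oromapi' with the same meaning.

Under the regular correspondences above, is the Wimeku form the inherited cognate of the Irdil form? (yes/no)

Derive the expected Wimeku reflex of *husomapi:
Wimeku: *husomapi > usomapi > osomapi > oromapi  (by h-loss, vowel merger, rhotacism)
Wimeku 'oromapi' matches the regular reflex exactly, so the pair is cognate.

yes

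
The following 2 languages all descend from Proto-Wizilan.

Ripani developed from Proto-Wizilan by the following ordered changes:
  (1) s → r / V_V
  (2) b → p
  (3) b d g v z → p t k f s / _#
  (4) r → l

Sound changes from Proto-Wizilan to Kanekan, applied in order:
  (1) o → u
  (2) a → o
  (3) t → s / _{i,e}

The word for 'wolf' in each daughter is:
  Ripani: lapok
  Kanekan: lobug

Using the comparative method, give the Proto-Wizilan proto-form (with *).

*labog

Position 5: Ripani has k, Kanekan has g. Kanekan preserves g here (none of its changes turn any other segment into g), so the proto-segment is *g.
Position 4: Ripani has o, Kanekan has u. Ripani preserves o here (none of its changes turn any other segment into o), so the proto-segment is *o.
Continuing position by position gives *labog; check it forward:
Ripani: *labog > lapog > lapok  (by unconditioned shift, final devoicing)
Kanekan: *labog > labug > lobug  (by vowel merger, vowel merger)
*labog is the unique common source.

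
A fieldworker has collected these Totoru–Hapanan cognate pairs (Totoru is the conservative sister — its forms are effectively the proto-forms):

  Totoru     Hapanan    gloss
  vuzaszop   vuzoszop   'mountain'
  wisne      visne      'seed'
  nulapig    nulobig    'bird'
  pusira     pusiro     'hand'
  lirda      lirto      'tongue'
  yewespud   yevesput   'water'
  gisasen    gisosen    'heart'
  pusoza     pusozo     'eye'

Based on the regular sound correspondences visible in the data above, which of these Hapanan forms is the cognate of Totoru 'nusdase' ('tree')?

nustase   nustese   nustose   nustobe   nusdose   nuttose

lirda ~ lirto — Totoru d corresponds to Hapanan t after a consonant, before a back vowel.
vuzaszop ~ vuzoszop, gisasen ~ gisosen — Totoru a corresponds to Hapanan o after a consonant, before a consonant other than r, m, n, p, b, f, v.
Applying these to Totoru 'nusdase':
  nusdase → nustase   (d→t after a consonant, before a back vowel)
  nustase → nustose   (a→o after a consonant, before a consonant other than r, m, n, p, b, f, v)
So the Hapanan cognate is 'nustose'.

nustose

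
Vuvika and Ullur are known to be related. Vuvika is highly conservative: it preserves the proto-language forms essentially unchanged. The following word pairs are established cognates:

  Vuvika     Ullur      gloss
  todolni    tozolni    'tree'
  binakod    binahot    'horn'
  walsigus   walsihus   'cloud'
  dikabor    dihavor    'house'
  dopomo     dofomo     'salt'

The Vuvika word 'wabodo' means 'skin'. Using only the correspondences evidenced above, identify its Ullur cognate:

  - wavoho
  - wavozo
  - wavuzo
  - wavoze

dikabor ~ dihavor — Vuvika b corresponds to Ullur v between vowels (before a back vowel).
todolni ~ tozolni — Vuvika d corresponds to Ullur z between vowels (before a back vowel).
Applying these to Vuvika 'wabodo':
  wabodo → wavodo   (b→v between vowels (before a back vowel))
  wavodo → wavozo   (d→z between vowels (before a back vowel))
So the Ullur cognate is 'wavozo'.

wavozo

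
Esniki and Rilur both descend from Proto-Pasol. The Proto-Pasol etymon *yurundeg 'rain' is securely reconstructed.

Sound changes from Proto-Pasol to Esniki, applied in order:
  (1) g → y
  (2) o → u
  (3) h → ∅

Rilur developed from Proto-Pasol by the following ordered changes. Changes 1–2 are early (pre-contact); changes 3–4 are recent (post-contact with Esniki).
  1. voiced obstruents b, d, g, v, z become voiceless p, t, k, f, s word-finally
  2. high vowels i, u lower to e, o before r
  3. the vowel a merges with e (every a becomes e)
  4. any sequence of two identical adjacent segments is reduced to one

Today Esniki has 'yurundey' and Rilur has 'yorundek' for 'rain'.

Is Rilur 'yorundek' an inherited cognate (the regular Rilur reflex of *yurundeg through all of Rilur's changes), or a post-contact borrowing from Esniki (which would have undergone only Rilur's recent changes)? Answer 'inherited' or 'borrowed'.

If inherited, *yurundeg would pass through all of Rilur's changes:
Rilur: *yurundeg > yurundek > yorundek  (by final devoicing, pre-rhotic lowering)
If borrowed from Esniki 'yurundey' after the early changes, it would undergo only the recent ones:
  rule 3 (vowel merger): no change (yurundey)
  rule 4 (degemination): no change (yurundey)
  ⇒ as a loan: yurundey
Rilur 'yorundek' matches the inherited outcome exactly, so it is an inherited cognate, not a loan.

inherited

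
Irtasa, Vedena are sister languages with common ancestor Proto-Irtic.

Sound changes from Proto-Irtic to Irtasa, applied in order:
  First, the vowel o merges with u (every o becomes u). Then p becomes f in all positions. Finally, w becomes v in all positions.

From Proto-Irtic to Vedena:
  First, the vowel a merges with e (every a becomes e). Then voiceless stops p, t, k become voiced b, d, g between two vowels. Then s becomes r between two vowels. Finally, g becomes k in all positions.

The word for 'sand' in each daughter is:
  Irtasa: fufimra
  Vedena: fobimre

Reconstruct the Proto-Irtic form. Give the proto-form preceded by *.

Position 7: Irtasa has a, Vedena has e. Irtasa preserves a here (none of its changes turn any other segment into a), so the proto-segment is *a.
Position 3: Irtasa has f, Vedena has b. Taking the neighbouring segments as reconstructed: Irtasa f could go back to *p or *f; Vedena b could go back to *p or *b — the one source consistent with every daughter is *p.
This points to *fopimra. Verify forward in each daughter:
Irtasa: start from *fopimra.
  rule 1 (vowel merger): fopimra → fupimra
  rule 2 (unconditioned shift): fupimra → fufimra
  rule 3: no change — fufimra
  ⇒ Irtasa fufimra
Vedena: start from *fopimra.
  rule 1 (vowel merger): fopimra → fopimre
  rule 2 (intervocalic voicing): fopimre → fobimre
  rule 3: no change — fobimre
  rule 4: no change — fobimre
  ⇒ Vedena fobimre
Only *fopimra yields all of Irtasa fufimra, Vedena fobimre.

*fopimra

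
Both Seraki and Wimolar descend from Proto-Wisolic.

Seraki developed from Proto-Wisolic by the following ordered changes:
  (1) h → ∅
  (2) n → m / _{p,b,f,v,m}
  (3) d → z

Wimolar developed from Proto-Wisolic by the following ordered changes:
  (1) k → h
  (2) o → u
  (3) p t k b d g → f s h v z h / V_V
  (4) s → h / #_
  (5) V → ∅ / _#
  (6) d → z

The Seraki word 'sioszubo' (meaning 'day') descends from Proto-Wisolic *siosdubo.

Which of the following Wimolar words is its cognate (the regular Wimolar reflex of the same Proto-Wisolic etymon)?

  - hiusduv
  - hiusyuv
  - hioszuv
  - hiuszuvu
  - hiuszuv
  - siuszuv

hiuszuv

Wimolar: *siosdubo
  siosdubo (rule 1 does not apply)
  siosdubo → siusdubu   [vowel merger]
  siusdubu → siusduvu   [intervocalic lenition]
  siusduvu → hiusduvu   [debuccalisation]
  hiusduvu → hiusduv   [apocope]
  hiusduv → hiuszuv   [unconditioned shift]
  giving Wimolar hiuszuv.
Only 'hiuszuv' matches the regular Wimolar development of *siosdubo.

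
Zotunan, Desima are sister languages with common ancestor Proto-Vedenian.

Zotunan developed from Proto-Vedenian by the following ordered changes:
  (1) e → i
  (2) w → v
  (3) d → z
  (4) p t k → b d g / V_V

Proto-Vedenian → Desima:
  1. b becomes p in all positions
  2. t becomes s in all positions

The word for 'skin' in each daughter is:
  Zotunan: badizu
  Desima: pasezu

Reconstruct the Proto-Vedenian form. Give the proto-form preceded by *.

*batezu

Position 1: Zotunan has b, Desima has p. Taking the neighbouring segments as reconstructed: Zotunan b can only go back to *b; Desima p could go back to *p or *b — the one source consistent with every daughter is *b.
Position 4: Zotunan has i, Desima has e. Desima preserves e here (none of its changes turn any other segment into e), so the proto-segment is *e.
Continuing position by position gives *batezu; check it forward:
Zotunan: *batezu
  batezu → batizu   [vowel merger]
  batizu (rule 2 does not apply)
  batizu (rule 3 does not apply)
  batizu → badizu   [intervocalic voicing]
  giving Zotunan badizu.
Desima: *batezu > patezu > pasezu  (by unconditioned shift, unconditioned shift)
No other proto-form is consistent with every reflex, so the reconstruction is *batezu.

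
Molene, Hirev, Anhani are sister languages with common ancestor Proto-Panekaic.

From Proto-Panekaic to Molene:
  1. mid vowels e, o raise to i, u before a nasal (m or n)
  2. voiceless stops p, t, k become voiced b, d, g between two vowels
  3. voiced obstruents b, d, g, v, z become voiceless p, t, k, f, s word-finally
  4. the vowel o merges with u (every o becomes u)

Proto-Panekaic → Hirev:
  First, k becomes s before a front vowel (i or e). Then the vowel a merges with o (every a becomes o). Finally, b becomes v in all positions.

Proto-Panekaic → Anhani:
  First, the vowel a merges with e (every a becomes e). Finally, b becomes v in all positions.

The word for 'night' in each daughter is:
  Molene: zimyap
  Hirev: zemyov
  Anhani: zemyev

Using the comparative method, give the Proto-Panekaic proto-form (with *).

*zemyab

Position 5: Molene has a, Hirev has o, Anhani has e. Molene preserves a here (none of its changes turn any other segment into a), so the proto-segment is *a.
Position 2: Molene has i, Hirev has e, Anhani has e. Hirev preserves e here (none of its changes turn any other segment into e), so the proto-segment is *e.
This points to *zemyab. Verify forward in each daughter:
Molene: start from *zemyab.
  rule 1 (pre-nasal raising): zemyab → zimyab
  rule 2: no change — zimyab
  rule 3 (final devoicing): zimyab → zimyap
  rule 4: no change — zimyap
  ⇒ Molene zimyap
Hirev: *zemyab > zemyob > zemyov  (by vowel merger, unconditioned shift)
Anhani: *zemyab
  zemyab → zemyeb   [vowel merger]
  zemyeb → zemyev   [unconditioned shift]
  giving Anhani zemyev.
No other proto-form is consistent with every reflex, so the reconstruction is *zemyab.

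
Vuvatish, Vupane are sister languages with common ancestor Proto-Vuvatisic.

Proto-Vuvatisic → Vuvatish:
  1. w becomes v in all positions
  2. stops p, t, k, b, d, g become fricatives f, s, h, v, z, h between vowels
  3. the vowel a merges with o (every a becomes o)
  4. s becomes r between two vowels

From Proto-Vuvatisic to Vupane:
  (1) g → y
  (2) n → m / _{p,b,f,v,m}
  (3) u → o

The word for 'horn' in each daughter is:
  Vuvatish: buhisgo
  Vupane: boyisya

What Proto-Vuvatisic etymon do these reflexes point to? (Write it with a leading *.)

Position 3: Vuvatish has h, Vupane has y. Taking the neighbouring segments as reconstructed: Vuvatish h could go back to *k or *g or *h; Vupane y could go back to *g or *y — the one source consistent with every daughter is *g.
Position 6: Vuvatish has g, Vupane has y. Vuvatish preserves g here (none of its changes turn any other segment into g), so the proto-segment is *g.
Continuing position by position gives *bugisga; check it forward:
Vuvatish: *bugisga
  bugisga (rule 1 does not apply)
  bugisga → buhisga   [intervocalic lenition]
  buhisga → buhisgo   [vowel merger]
  buhisgo (rule 4 does not apply)
  giving Vuvatish buhisgo.
Vupane: *bugisga
  bugisga → buyisya   [unconditioned shift]
  buyisya (rule 2 does not apply)
  buyisya → boyisya   [vowel merger]
  giving Vupane boyisya.
*bugisga is the unique common source.

*bugisga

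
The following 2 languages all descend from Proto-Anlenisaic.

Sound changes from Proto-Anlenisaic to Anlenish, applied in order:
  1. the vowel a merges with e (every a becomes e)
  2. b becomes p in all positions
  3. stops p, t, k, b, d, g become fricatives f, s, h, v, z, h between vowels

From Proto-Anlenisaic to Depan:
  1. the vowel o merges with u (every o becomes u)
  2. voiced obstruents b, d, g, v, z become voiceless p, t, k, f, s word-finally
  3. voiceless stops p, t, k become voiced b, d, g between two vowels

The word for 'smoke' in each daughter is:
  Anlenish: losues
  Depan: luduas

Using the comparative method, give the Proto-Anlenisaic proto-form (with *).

*lotuas

Position 3: Anlenish has s, Depan has d. Taking the neighbouring segments as reconstructed: Anlenish s could go back to *t or *s; Depan d could go back to *t or *d — the one source consistent with every daughter is *t.
Position 5: Anlenish has e, Depan has a. Depan preserves a here (none of its changes turn any other segment into a), so the proto-segment is *a.
Verify the candidate proto-form against each daughter:
Anlenish: *lotuas > lotues > losues  (by vowel merger, intervocalic lenition)
Depan: *lotuas
  lotuas → lutuas   [vowel merger]
  lutuas (rule 2 does not apply)
  lutuas → luduas   [intervocalic voicing]
  giving Depan luduas.
No other proto-form is consistent with every reflex, so the reconstruction is *lotuas.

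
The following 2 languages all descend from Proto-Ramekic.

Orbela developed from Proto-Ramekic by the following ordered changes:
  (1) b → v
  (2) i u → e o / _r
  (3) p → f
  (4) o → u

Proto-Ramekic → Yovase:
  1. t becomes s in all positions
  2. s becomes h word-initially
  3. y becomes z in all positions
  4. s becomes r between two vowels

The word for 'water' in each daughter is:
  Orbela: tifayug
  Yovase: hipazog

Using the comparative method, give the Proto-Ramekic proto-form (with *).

*tipayog

Position 1: Orbela has t, Yovase has h. Orbela preserves t here (none of its changes turn any other segment into t), so the proto-segment is *t.
Position 6: Orbela has u, Yovase has o. Yovase preserves o here (none of its changes turn any other segment into o), so the proto-segment is *o.
This points to *tipayog. Verify forward in each daughter:
Orbela: start from *tipayog.
  rule 1: no change — tipayog
  rule 2: no change — tipayog
  rule 3 (unconditioned shift): tipayog → tifayog
  rule 4 (vowel merger): tifayog → tifayug
  ⇒ Orbela tifayug
Yovase: *tipayog
  tipayog → sipayog   [unconditioned shift]
  sipayog → hipayog   [debuccalisation]
  hipayog → hipazog   [unconditioned shift]
  hipazog (rule 4 does not apply)
  giving Yovase hipazog.
No other proto-form is consistent with every reflex, so the reconstruction is *tipayog.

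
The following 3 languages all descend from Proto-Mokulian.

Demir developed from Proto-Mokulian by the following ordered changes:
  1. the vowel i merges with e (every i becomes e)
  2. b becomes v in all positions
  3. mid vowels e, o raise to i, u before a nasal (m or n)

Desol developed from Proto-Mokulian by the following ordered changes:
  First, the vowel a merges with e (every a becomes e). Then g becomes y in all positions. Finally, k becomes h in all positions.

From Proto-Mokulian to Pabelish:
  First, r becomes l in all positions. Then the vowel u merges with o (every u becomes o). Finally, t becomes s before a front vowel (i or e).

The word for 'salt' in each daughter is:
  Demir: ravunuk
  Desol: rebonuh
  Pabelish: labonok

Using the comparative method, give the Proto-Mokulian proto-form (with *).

*rabonuk

Position 1: Demir has r, Desol has r, Pabelish has l. Demir preserves r here (none of its changes turn any other segment into r), so the proto-segment is *r.
Position 6: Demir has u, Desol has u, Pabelish has o. Desol preserves u here (none of its changes turn any other segment into u), so the proto-segment is *u.
This points to *rabonuk. Verify forward in each daughter:
Demir: *rabonuk > ravonuk > ravunuk  (by unconditioned shift, pre-nasal raising)
Desol: *rabonuk
  rabonuk → rebonuk   [vowel merger]
  rebonuk (rule 2 does not apply)
  rebonuk → rebonuh   [unconditioned shift]
  giving Desol rebonuh.
Pabelish: *rabonuk
  rabonuk → labonuk   [unconditioned shift]
  labonuk → labonok   [vowel merger]
  labonok (rule 3 does not apply)
  giving Pabelish labonok.
No other proto-form is consistent with every reflex, so the reconstruction is *rabonuk.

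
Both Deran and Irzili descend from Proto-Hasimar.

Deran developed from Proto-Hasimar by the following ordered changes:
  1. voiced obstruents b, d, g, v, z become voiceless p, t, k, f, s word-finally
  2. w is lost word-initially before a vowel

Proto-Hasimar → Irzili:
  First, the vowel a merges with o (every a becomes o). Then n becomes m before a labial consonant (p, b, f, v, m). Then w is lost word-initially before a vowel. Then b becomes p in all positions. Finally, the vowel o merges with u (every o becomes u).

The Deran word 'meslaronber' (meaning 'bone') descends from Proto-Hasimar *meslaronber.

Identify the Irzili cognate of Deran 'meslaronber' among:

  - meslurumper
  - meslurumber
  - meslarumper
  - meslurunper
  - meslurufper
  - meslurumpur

Irzili: *meslaronber > mesloronber > mesloromber > mesloromper > meslurumper  (by vowel merger, nasal place assimilation, unconditioned shift, vowel merger)

meslurumper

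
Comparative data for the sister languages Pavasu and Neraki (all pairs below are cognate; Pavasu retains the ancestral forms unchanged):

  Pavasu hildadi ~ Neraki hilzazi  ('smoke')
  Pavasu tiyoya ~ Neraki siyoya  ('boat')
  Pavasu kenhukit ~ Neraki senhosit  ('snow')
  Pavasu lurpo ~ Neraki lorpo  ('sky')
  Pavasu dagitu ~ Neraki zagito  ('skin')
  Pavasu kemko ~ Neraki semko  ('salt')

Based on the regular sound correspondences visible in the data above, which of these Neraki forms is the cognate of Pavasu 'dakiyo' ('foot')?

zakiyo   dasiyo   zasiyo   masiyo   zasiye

dagitu ~ zagito — Pavasu d corresponds to Neraki z word-initially before a back vowel.
kenhukit ~ senhosit — Pavasu k corresponds to Neraki s between vowels (before a front vowel).
Applying these to Pavasu 'dakiyo':
  dakiyo → zakiyo   (d→z word-initially before a back vowel)
  zakiyo → zasiyo   (k→s between vowels (before a front vowel))
So the Neraki cognate is 'zasiyo'.

zasiyo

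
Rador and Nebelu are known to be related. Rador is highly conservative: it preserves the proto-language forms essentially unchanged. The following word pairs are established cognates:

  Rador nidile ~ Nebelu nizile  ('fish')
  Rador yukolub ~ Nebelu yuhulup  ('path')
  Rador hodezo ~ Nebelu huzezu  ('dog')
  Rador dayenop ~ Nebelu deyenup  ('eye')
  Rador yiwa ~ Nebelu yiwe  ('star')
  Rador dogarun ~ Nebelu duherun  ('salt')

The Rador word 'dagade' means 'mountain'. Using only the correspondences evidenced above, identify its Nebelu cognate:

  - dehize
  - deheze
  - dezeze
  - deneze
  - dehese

dayenop ~ deyenup — Rador a corresponds to Nebelu e after a consonant, before a consonant other than r, m, n, p, b, f, v.
dogarun ~ duherun — Rador g corresponds to Nebelu h between vowels (before a back vowel).
hodezo ~ huzezu — Rador d corresponds to Nebelu z between vowels (before a front vowel).
Applying these to Rador 'dagade':
  dagade → degade   (a→e after a consonant, before a consonant other than r, m, n, p, b, f, v)
  degade → dehade   (g→h between vowels (before a back vowel))
  dehade → dehede   (a→e after a consonant, before a consonant other than r, m, n, p, b, f, v)
  dehede → deheze   (d→z between vowels (before a front vowel))
So the Nebelu cognate is 'deheze'.

deheze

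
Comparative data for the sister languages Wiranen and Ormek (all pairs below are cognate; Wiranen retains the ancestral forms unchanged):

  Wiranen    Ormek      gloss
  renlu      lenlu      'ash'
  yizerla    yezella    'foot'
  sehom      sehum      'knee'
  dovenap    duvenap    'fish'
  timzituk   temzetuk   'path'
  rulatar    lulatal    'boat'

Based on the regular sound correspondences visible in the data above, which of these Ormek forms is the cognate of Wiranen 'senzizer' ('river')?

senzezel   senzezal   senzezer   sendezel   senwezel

yizerla ~ yezella, timzituk ~ temzetuk — Wiranen i corresponds to Ormek e after a consonant, before a consonant other than r, m, n, p, b, f, v.
rulatar ~ lulatal — Wiranen r corresponds to Ormek l word-finally.
Applying these to Wiranen 'senzizer':
  senzizer → senzezer   (i→e after a consonant, before a consonant other than r, m, n, p, b, f, v)
  senzezer → senzezel   (r→l word-finally)
So the Ormek cognate is 'senzezel'.

senzezel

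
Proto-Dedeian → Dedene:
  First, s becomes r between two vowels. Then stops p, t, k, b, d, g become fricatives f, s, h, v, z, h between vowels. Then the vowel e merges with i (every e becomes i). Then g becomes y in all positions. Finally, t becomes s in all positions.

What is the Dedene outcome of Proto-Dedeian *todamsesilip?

sozamsirilip

Dedene: *todamsesilip > todamserilip > tozamserilip > tozamsirilip > sozamsirilip  (by rhotacism, intervocalic lenition, vowel merger, unconditioned shift)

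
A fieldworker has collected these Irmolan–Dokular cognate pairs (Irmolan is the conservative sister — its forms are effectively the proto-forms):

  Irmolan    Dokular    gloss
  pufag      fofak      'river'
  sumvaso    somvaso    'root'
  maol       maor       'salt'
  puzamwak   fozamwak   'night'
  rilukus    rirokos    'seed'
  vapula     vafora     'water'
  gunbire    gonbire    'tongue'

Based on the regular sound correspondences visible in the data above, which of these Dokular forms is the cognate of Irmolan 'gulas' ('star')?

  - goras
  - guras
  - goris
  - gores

goras

puzamwak ~ fozamwak, rilukus ~ rirokos — Irmolan u corresponds to Dokular o after a consonant, before a consonant other than r, m, n, p, b, f, v.
vapula ~ vafora — Irmolan l corresponds to Dokular r between vowels (before a back vowel).
Applying these to Irmolan 'gulas':
  gulas → golas   (u→o after a consonant, before a consonant other than r, m, n, p, b, f, v)
  golas → goras   (l→r between vowels (before a back vowel))
So the Dokular cognate is 'goras'.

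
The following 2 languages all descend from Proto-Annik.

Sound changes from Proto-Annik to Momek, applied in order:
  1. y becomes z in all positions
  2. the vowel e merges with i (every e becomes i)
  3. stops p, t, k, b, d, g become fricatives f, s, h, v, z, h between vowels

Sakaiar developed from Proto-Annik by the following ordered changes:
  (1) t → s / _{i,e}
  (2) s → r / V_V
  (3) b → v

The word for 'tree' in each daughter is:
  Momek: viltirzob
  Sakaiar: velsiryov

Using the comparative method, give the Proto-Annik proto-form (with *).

Position 7: Momek has z, Sakaiar has y. Sakaiar preserves y here (none of its changes turn any other segment into y), so the proto-segment is *y.
Position 4: Momek has t, Sakaiar has s. Momek preserves t here (none of its changes turn any other segment into t), so the proto-segment is *t.
Position 2: Momek has i, Sakaiar has e. Sakaiar preserves e here (none of its changes turn any other segment into e), so the proto-segment is *e.
Continuing position by position gives *veltiryob; check it forward:
Momek: start from *veltiryob.
  rule 1 (unconditioned shift): veltiryob → veltirzob
  rule 2 (vowel merger): veltirzob → viltirzob
  rule 3: no change — viltirzob
  ⇒ Momek viltirzob
Sakaiar: *veltiryob
  veltiryob → velsiryob   [palatalisation]
  velsiryob (rule 2 does not apply)
  velsiryob → velsiryov   [unconditioned shift]
  giving Sakaiar velsiryov.
Only *veltiryob yields all of Momek viltirzob, Sakaiar velsiryov.

*veltiryob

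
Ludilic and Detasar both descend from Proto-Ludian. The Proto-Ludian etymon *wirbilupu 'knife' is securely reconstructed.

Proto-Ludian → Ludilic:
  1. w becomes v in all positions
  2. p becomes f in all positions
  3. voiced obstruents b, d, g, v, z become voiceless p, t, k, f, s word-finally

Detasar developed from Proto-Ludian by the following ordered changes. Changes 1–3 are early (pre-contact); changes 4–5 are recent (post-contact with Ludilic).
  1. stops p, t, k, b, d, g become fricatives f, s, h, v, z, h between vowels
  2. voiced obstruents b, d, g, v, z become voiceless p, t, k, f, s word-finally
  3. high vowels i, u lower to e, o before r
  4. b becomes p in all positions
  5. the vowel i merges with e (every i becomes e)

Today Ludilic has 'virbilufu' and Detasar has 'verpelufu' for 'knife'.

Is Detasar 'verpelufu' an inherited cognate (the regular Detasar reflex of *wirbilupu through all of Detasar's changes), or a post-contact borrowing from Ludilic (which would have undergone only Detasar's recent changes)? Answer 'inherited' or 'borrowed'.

If inherited, *wirbilupu would pass through all of Detasar's changes:
Detasar: *wirbilupu
  wirbilupu → wirbilufu   [intervocalic lenition]
  wirbilufu (rule 2 does not apply)
  wirbilufu → werbilufu   [pre-rhotic lowering]
  werbilufu → werpilufu   [unconditioned shift]
  werpilufu → werpelufu   [vowel merger]
  giving Detasar werpelufu.
If borrowed from Ludilic 'virbilufu' after the early changes, it would undergo only the recent ones:
  rule 4 (unconditioned shift): virbilufu → virpilufu
  rule 5 (vowel merger): virpilufu → verpelufu
  ⇒ as a loan: verpelufu
Detasar 'verpelufu' matches the loan outcome 'verpelufu', not the inherited 'werpelufu' — it skipped the early Detasar changes, so it was borrowed from Ludilic.

borrowed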